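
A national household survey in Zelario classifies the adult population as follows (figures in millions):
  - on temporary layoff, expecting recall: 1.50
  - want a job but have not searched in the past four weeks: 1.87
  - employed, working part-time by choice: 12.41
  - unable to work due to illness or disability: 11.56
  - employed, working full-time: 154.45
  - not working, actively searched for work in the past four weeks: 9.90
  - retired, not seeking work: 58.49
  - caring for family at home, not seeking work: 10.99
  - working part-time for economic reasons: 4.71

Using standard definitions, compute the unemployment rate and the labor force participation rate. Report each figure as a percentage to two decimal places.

Employed = 12.41 + 154.45 + 4.71 = 171.57 million (anyone who worked, including part-time for economic reasons, counts as employed).
Unemployed = 1.50 + 9.90 = 11.40 million (jobless and actively searching, or on temporary layoff).
Labor force = 171.57 + 11.40 = 182.97 million.
Not in labor force = 1.87 + 11.56 + 58.49 + 10.99 = 82.91 million (those not working and not actively searching are outside the labor force — including those who want a job but have given up searching).
Civilian working-age population = 182.97 + 82.91 = 265.88 million.
Unemployment rate = 11.40 / 182.97 = 6.23%.
Labor force participation rate = 182.97 / 265.88 = 68.82%.

Unemployment rate ≈ 6.23%; labor force participation rate ≈ 68.82%.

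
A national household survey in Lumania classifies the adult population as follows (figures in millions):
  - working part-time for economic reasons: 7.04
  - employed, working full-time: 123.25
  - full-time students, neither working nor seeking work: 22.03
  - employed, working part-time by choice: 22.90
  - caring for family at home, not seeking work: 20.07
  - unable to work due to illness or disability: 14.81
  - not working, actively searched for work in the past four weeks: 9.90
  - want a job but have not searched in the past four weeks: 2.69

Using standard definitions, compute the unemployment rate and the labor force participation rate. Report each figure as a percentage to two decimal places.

Unemployment rate ≈ 6.07%; labor force participation rate ≈ 73.24%.

Employed = 7.04 + 123.25 + 22.90 = 153.19 million (anyone who worked, including part-time for economic reasons, counts as employed).
Unemployed = 9.90 million.
Labor force = 153.19 + 9.90 = 163.09 million.
Not in labor force = 22.03 + 20.07 + 14.81 + 2.69 = 59.60 million (those not working and not actively searching are outside the labor force — including those who want a job but have given up searching).
Civilian working-age population = 163.09 + 59.60 = 222.69 million.
Unemployment rate = 9.90 / 163.09 = 6.07%.
Labor force participation rate = 163.09 / 222.69 = 73.24%.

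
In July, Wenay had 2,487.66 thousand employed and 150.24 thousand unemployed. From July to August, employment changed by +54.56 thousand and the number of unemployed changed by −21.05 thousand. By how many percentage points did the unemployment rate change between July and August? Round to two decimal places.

July: labor force = 2,487.66 + 150.24 = 2,637.90; u = 150.24/2,637.90 = 5.70%.
August: labor force = 2,542.22 + 129.19 = 2,671.41; u = 129.19/2,671.41 = 4.84%.
Change = 4.84% − 5.70% = −0.86 pp.

The unemployment rate changed by −0.86 percentage points.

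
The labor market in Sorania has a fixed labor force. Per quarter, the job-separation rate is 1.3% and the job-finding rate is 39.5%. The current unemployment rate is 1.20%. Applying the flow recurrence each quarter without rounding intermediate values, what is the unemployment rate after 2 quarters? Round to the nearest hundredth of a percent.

Unemployment rate after two quarters ≈ 2.49%.

With a fixed labor force, u_{t+1} = u_t + s·(1−u_t) − f·u_t = u_t·(1−s−f) + s.
Here 1−s−f = 0.592 and s = 0.013.
u_1 = 0.012000 × 0.592 + 0.013 = 0.020104.
u_2 = 0.020104 × 0.592 + 0.013 = 0.024902.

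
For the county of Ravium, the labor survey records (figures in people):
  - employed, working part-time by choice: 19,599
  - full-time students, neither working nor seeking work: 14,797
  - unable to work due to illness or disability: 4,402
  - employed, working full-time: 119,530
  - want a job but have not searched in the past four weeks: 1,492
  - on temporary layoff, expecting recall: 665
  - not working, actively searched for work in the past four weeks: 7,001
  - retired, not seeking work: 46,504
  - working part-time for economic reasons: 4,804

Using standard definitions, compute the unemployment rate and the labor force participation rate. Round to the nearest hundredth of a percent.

Unemployment rate ≈ 5.06%; labor force participation rate ≈ 69.29%.

Employed = 19,599 + 119,530 + 4,804 = 143,933 (anyone who worked, including part-time for economic reasons, counts as employed).
Unemployed = 665 + 7,001 = 7,666 (jobless and actively searching, or on temporary layoff).
Labor force = 143,933 + 7,666 = 151,599.
Not in labor force = 14,797 + 4,402 + 1,492 + 46,504 = 67,195 (those not working and not actively searching are outside the labor force — including those who want a job but have given up searching).
Civilian working-age population = 151,599 + 67,195 = 218,794.
Unemployment rate = 7,666 / 151,599 = 5.06%.
Labor force participation rate = 151,599 / 218,794 = 69.29%.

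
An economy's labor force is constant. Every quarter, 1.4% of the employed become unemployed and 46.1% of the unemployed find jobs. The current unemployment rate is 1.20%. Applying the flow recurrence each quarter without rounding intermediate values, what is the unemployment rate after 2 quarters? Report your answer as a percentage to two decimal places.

Unemployment rate after two quarters ≈ 2.47%.

With a fixed labor force, u_{t+1} = u_t + s·(1−u_t) − f·u_t = u_t·(1−s−f) + s.
Here 1−s−f = 0.525 and s = 0.014.
u_1 = 0.012000 × 0.525 + 0.014 = 0.020300.
u_2 = 0.020300 × 0.525 + 0.014 = 0.024657.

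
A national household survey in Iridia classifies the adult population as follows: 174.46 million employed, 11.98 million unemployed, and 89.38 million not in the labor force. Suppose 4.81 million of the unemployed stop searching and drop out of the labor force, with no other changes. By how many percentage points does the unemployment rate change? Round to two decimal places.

The unemployment rate changes by −2.48 percentage points.

Initially, labor force = 174.46 + 11.98 = 186.44 million, so u = 11.98/186.44 = 6.43%.
After the change, unemployed and labor force both fall by 4.81 → E = 174.46, U = 7.17, labor force = 181.63 million.
New unemployment rate = 7.17 / 181.63 = 3.95%.
Change = 3.95% − 6.43% = −2.48 percentage points.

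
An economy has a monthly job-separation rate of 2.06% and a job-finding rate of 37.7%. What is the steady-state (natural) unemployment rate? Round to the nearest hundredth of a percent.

Steady-state unemployment rate ≈ 5.18%.

At steady state the flows balance: s·E = f·U, so U/(E+U) = s/(s+f).
u* = 2.06 / (2.06 + 37.7) = 2.06 / 39.76 = 5.18%.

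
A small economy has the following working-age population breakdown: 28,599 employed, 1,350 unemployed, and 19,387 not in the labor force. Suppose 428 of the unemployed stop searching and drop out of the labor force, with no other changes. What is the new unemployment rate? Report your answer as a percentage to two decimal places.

Initially, labor force = 28,599 + 1,350 = 29,949, so u = 1,350/29,949 = 4.51%.
After the change, unemployed and labor force both fall by 428 → E = 28,599, U = 922, labor force = 29,521.
New unemployment rate = 922 / 29,521 = 3.12%.

New unemployment rate ≈ 3.12%.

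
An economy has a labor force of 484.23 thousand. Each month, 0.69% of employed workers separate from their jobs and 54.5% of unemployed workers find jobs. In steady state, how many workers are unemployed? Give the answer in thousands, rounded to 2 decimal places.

Steady-state unemployment rate u* = s/(s+f) = 0.69/(0.69+54.5) = 0.012502.
Unemployed = u* × labor force = 0.012502 × 484.23 ≈ 6.05 thousand.

About 6.05 thousand are unemployed in steady state.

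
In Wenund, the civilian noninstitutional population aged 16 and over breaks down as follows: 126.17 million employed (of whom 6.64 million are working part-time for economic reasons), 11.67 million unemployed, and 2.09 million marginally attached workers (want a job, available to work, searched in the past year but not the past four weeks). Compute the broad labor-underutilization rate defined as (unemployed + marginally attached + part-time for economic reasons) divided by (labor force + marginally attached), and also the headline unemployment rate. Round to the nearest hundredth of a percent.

Broad underutilization rate ≈ 14.58%; headline unemployment rate ≈ 8.47%.

Labor force = 126.17 + 11.67 = 137.84 million.
Numerator = 11.67 + 2.09 + 6.64 = 20.40 million.
Denominator = 137.84 + 2.09 = 139.93 million.
Broad rate = 20.40 / 139.93 = 14.58%.
Headline unemployment rate = 11.67 / 137.84 = 8.47%.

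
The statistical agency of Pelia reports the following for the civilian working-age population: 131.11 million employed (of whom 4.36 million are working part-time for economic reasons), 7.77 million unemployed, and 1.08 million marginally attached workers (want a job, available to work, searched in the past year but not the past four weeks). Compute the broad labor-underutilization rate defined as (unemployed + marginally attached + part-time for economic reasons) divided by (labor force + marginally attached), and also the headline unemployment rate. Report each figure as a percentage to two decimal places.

Broad underutilization rate ≈ 9.44%; headline unemployment rate ≈ 5.59%.

Labor force = 131.11 + 7.77 = 138.88 million.
Numerator = 7.77 + 1.08 + 4.36 = 13.21 million.
Denominator = 138.88 + 1.08 = 139.96 million.
Broad rate = 13.21 / 139.96 = 9.44%.
Headline unemployment rate = 7.77 / 138.88 = 5.59%.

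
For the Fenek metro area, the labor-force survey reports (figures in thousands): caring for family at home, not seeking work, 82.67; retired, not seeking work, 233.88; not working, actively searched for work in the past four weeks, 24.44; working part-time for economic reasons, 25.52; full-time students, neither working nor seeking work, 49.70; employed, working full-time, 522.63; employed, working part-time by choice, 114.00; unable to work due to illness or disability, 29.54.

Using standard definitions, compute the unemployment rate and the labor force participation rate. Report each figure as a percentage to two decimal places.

Unemployment rate ≈ 3.56%; labor force participation rate ≈ 63.43%.

Employed = 25.52 + 522.63 + 114.00 = 662.15 thousand (anyone who worked, including part-time for economic reasons, counts as employed).
Unemployed = 24.44 thousand.
Labor force = 662.15 + 24.44 = 686.59 thousand.
Not in labor force = 82.67 + 233.88 + 49.70 + 29.54 = 395.79 thousand (those not working and not actively searching are outside the labor force).
Civilian working-age population = 686.59 + 395.79 = 1,082.38 thousand.
Unemployment rate = 24.44 / 686.59 = 3.56%.
Labor force participation rate = 686.59 / 1,082.38 = 63.43%.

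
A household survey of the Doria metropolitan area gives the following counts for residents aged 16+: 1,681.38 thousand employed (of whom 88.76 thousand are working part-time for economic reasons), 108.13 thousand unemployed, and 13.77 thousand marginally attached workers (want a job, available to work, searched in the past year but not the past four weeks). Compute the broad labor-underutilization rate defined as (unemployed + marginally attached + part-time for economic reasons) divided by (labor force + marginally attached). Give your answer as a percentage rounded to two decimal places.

Labor force = 1,681.38 + 108.13 = 1,789.51 thousand.
Numerator = 108.13 + 13.77 + 88.76 = 210.66 thousand.
Denominator = 1,789.51 + 13.77 = 1,803.28 thousand.
Broad rate = 210.66 / 1,803.28 = 11.68%.

Broad underutilization rate ≈ 11.68%.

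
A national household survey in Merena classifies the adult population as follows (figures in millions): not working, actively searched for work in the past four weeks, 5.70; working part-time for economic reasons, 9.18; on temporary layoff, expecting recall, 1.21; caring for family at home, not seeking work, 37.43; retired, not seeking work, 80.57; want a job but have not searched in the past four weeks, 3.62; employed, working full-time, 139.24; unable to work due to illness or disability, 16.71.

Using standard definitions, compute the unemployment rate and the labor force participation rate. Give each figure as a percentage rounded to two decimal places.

Unemployment rate ≈ 4.45%; labor force participation rate ≈ 52.89%.

Employed = 9.18 + 139.24 = 148.42 million (anyone who worked, including part-time for economic reasons, counts as employed).
Unemployed = 5.70 + 1.21 = 6.91 million (jobless and actively searching, or on temporary layoff).
Labor force = 148.42 + 6.91 = 155.33 million.
Not in labor force = 37.43 + 80.57 + 3.62 + 16.71 = 138.33 million (those not working and not actively searching are outside the labor force — including those who want a job but have given up searching).
Civilian working-age population = 155.33 + 138.33 = 293.66 million.
Unemployment rate = 6.91 / 155.33 = 4.45%.
Labor force participation rate = 155.33 / 293.66 = 52.89%.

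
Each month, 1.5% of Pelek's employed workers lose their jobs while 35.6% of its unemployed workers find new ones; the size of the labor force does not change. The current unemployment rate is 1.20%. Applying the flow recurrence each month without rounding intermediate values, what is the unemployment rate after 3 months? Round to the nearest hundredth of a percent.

Unemployment rate after three months ≈ 3.34%.

With a fixed labor force, u_{t+1} = u_t + s·(1−u_t) − f·u_t = u_t·(1−s−f) + s.
Here 1−s−f = 0.629 and s = 0.015.
u_1 = 0.012000 × 0.629 + 0.015 = 0.022548.
u_2 = 0.022548 × 0.629 + 0.015 = 0.029183.
u_3 = 0.029183 × 0.629 + 0.015 = 0.033356.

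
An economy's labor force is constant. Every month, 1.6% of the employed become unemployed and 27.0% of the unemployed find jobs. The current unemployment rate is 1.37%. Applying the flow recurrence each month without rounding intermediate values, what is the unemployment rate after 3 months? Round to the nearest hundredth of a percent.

With a fixed labor force, u_{t+1} = u_t + s·(1−u_t) − f·u_t = u_t·(1−s−f) + s.
Here 1−s−f = 0.714 and s = 0.016.
u_1 = 0.013700 × 0.714 + 0.016 = 0.025782.
u_2 = 0.025782 × 0.714 + 0.016 = 0.034408.
u_3 = 0.034408 × 0.714 + 0.016 = 0.040567.

Unemployment rate after three months ≈ 4.06%.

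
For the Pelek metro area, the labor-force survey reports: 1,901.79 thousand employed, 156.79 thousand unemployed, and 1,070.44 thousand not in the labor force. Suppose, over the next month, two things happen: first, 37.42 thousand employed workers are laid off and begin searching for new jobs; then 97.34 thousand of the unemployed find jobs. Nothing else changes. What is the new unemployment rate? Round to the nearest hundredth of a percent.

New unemployment rate ≈ 4.71%.

Initially, labor force = 1,901.79 + 156.79 = 2,058.58 thousand, so u = 156.79/2,058.58 = 7.62%.
After the first change, employed falls and unemployed rises by 37.42; labor force unchanged → E = 1,864.37, U = 194.21, labor force = 2,058.58 thousand.
After the second change, unemployed falls and employed rises by 97.34; labor force unchanged → E = 1,961.71, U = 96.87, labor force = 2,058.58 thousand.
New unemployment rate = 96.87 / 2,058.58 = 4.71%.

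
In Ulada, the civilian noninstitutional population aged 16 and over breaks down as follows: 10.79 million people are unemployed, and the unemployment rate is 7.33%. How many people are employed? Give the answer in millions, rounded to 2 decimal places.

About 136.41 million are employed.

Labor force = U / u = 10.79 / 0.0733 ≈ 147.20 million.
Employed = labor force − unemployed = 147.20 − 10.79 = 136.41 million.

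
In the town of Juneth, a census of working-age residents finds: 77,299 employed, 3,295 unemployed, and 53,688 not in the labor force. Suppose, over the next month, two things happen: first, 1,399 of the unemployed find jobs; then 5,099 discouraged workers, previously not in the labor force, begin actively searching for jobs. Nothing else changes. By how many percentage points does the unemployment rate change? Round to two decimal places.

Initially, labor force = 77,299 + 3,295 = 80,594, so u = 3,295/80,594 = 4.09%.
After the first change, unemployed falls and employed rises by 1,399; labor force unchanged → E = 78,698, U = 1,896, labor force = 80,594.
After the second change, unemployed and labor force both rise by 5,099 → E = 78,698, U = 6,995, labor force = 85,693.
New unemployment rate = 6,995 / 85,693 = 8.16%.
Change = 8.16% − 4.09% = +4.07 percentage points.

The unemployment rate changes by +4.07 percentage points.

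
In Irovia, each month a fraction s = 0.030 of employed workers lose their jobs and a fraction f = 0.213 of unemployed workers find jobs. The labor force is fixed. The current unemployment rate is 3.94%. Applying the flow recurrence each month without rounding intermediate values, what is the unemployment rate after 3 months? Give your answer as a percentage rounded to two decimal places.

With a fixed labor force, u_{t+1} = u_t + s·(1−u_t) − f·u_t = u_t·(1−s−f) + s.
Here 1−s−f = 0.757 and s = 0.030.
u_1 = 0.039400 × 0.757 + 0.030 = 0.059826.
u_2 = 0.059826 × 0.757 + 0.030 = 0.075288.
u_3 = 0.075288 × 0.757 + 0.030 = 0.086993.

Unemployment rate after three months ≈ 8.70%.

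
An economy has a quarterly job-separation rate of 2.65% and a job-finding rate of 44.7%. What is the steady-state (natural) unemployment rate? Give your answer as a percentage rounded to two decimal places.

At steady state the flows balance: s·E = f·U, so U/(E+U) = s/(s+f).
u* = 2.65 / (2.65 + 44.7) = 2.65 / 47.35 = 5.60%.

Steady-state unemployment rate ≈ 5.60%.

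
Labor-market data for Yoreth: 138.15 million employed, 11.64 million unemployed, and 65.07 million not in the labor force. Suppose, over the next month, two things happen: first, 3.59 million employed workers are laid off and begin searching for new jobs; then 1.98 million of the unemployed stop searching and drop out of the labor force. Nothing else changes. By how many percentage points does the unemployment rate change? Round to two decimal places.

Initially, labor force = 138.15 + 11.64 = 149.79 million, so u = 11.64/149.79 = 7.77%.
After the first change, employed falls and unemployed rises by 3.59; labor force unchanged → E = 134.56, U = 15.23, labor force = 149.79 million.
After the second change, unemployed and labor force both fall by 1.98 → E = 134.56, U = 13.25, labor force = 147.81 million.
New unemployment rate = 13.25 / 147.81 = 8.96%.
Change = 8.96% − 7.77% = +1.19 percentage points.

The unemployment rate changes by +1.19 percentage points.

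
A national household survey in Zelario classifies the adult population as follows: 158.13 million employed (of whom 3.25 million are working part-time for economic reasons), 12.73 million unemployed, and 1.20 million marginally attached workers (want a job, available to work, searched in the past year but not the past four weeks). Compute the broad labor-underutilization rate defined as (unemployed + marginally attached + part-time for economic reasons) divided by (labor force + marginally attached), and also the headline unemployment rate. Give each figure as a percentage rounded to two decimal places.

Labor force = 158.13 + 12.73 = 170.86 million.
Numerator = 12.73 + 1.20 + 3.25 = 17.18 million.
Denominator = 170.86 + 1.20 = 172.06 million.
Broad rate = 17.18 / 172.06 = 9.98%.
Headline unemployment rate = 12.73 / 170.86 = 7.45%.

Broad underutilization rate ≈ 9.98%; headline unemployment rate ≈ 7.45%.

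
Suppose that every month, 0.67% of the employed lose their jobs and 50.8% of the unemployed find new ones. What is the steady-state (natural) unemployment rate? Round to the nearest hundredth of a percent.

At steady state the flows balance: s·E = f·U, so U/(E+U) = s/(s+f).
u* = 0.67 / (0.67 + 50.8) = 0.67 / 51.47 = 1.30%.

Steady-state unemployment rate ≈ 1.30%.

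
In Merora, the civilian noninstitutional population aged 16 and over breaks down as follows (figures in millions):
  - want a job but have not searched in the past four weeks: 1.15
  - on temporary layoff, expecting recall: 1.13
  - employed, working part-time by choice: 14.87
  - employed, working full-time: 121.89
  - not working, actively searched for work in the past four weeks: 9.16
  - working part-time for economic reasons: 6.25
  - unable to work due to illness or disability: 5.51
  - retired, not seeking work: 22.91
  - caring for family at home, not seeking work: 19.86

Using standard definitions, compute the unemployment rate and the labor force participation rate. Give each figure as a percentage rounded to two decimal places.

Employed = 14.87 + 121.89 + 6.25 = 143.01 million (anyone who worked, including part-time for economic reasons, counts as employed).
Unemployed = 1.13 + 9.16 = 10.29 million (jobless and actively searching, or on temporary layoff).
Labor force = 143.01 + 10.29 = 153.30 million.
Not in labor force = 1.15 + 5.51 + 22.91 + 19.86 = 49.43 million (those not working and not actively searching are outside the labor force — including those who want a job but have given up searching).
Civilian working-age population = 153.30 + 49.43 = 202.73 million.
Unemployment rate = 10.29 / 153.30 = 6.71%.
Labor force participation rate = 153.30 / 202.73 = 75.62%.

Unemployment rate ≈ 6.71%; labor force participation rate ≈ 75.62%.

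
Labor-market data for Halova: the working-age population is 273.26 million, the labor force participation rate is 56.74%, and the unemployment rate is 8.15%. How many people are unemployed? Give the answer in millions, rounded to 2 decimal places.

Labor force = 0.5674 × 273.26 = 155.05 million.
Unemployed = 0.0815 × 155.05 ≈ 12.64 million.

About 12.64 million are unemployed.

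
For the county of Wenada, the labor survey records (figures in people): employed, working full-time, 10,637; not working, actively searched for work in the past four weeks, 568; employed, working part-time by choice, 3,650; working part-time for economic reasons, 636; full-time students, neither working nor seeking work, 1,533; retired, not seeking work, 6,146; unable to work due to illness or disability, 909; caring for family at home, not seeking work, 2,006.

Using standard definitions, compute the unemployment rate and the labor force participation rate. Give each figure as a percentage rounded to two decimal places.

Employed = 10,637 + 3,650 + 636 = 14,923 (anyone who worked, including part-time for economic reasons, counts as employed).
Unemployed = 568.
Labor force = 14,923 + 568 = 15,491.
Not in labor force = 1,533 + 6,146 + 909 + 2,006 = 10,594 (those not working and not actively searching are outside the labor force).
Civilian working-age population = 15,491 + 10,594 = 26,085.
Unemployment rate = 568 / 15,491 = 3.67%.
Labor force participation rate = 15,491 / 26,085 = 59.39%.

Unemployment rate ≈ 3.67%; labor force participation rate ≈ 59.39%.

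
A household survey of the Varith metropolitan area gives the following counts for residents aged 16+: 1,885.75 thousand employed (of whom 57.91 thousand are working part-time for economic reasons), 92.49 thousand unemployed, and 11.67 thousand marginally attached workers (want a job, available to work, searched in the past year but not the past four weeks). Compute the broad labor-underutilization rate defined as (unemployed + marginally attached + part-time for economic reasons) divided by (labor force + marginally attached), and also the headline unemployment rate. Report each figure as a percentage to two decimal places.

Labor force = 1,885.75 + 92.49 = 1,978.24 thousand.
Numerator = 92.49 + 11.67 + 57.91 = 162.07 thousand.
Denominator = 1,978.24 + 11.67 = 1,989.91 thousand.
Broad rate = 162.07 / 1,989.91 = 8.14%.
Headline unemployment rate = 92.49 / 1,978.24 = 4.68%.

Broad underutilization rate ≈ 8.14%; headline unemployment rate ≈ 4.68%.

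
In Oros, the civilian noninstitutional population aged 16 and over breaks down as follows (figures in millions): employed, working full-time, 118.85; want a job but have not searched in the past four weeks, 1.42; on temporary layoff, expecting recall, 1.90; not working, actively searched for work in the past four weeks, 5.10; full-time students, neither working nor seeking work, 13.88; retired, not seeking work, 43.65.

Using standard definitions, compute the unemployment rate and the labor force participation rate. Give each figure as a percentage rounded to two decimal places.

Unemployment rate ≈ 5.56%; labor force participation rate ≈ 68.10%.

Employed = 118.85 million.
Unemployed = 1.90 + 5.10 = 7.00 million (jobless and actively searching, or on temporary layoff).
Labor force = 118.85 + 7.00 = 125.85 million.
Not in labor force = 1.42 + 13.88 + 43.65 = 58.95 million (those not working and not actively searching are outside the labor force — including those who want a job but have given up searching).
Civilian working-age population = 125.85 + 58.95 = 184.80 million.
Unemployment rate = 7.00 / 125.85 = 5.56%.
Labor force participation rate = 125.85 / 184.80 = 68.10%.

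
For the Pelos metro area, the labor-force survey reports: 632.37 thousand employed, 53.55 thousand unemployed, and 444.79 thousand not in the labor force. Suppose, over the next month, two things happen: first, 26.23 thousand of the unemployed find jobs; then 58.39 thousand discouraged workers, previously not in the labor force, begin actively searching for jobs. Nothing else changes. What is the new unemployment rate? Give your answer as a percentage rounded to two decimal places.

New unemployment rate ≈ 11.52%.

Initially, labor force = 632.37 + 53.55 = 685.92 thousand, so u = 53.55/685.92 = 7.81%.
After the first change, unemployed falls and employed rises by 26.23; labor force unchanged → E = 658.60, U = 27.32, labor force = 685.92 thousand.
After the second change, unemployed and labor force both rise by 58.39 → E = 658.60, U = 85.71, labor force = 744.31 thousand.
New unemployment rate = 85.71 / 744.31 = 11.52%.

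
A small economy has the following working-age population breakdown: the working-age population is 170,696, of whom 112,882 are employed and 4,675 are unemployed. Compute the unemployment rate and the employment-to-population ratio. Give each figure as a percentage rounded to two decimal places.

Unemployment rate ≈ 3.98%; employment-population ratio ≈ 66.13%.

Labor force = employed + unemployed = 112,882 + 4,675 = 117,557.
Unemployment rate = 4,675 / 117,557 = 3.98%.
Employment-population ratio = 112,882 / 170,696 = 66.13%.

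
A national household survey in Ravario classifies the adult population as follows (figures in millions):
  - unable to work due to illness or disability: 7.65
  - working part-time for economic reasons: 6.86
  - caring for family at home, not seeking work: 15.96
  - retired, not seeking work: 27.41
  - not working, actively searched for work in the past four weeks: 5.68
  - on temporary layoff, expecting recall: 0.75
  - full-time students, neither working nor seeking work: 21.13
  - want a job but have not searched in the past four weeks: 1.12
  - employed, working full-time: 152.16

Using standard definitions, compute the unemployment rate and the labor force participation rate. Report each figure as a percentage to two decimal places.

Employed = 6.86 + 152.16 = 159.02 million (anyone who worked, including part-time for economic reasons, counts as employed).
Unemployed = 5.68 + 0.75 = 6.43 million (jobless and actively searching, or on temporary layoff).
Labor force = 159.02 + 6.43 = 165.45 million.
Not in labor force = 7.65 + 15.96 + 27.41 + 21.13 + 1.12 = 73.27 million (those not working and not actively searching are outside the labor force — including those who want a job but have given up searching).
Civilian working-age population = 165.45 + 73.27 = 238.72 million.
Unemployment rate = 6.43 / 165.45 = 3.89%.
Labor force participation rate = 165.45 / 238.72 = 69.31%.

Unemployment rate ≈ 3.89%; labor force participation rate ≈ 69.31%.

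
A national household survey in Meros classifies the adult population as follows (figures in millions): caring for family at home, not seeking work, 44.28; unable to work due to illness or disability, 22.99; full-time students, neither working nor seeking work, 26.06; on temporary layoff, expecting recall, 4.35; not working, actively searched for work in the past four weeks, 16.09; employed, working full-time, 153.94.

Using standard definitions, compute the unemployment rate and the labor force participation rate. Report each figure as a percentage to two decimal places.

Unemployment rate ≈ 11.72%; labor force participation rate ≈ 65.14%.

Employed = 153.94 million.
Unemployed = 4.35 + 16.09 = 20.44 million (jobless and actively searching, or on temporary layoff).
Labor force = 153.94 + 20.44 = 174.38 million.
Not in labor force = 44.28 + 22.99 + 26.06 = 93.33 million (those not working and not actively searching are outside the labor force).
Civilian working-age population = 174.38 + 93.33 = 267.71 million.
Unemployment rate = 20.44 / 174.38 = 11.72%.
Labor force participation rate = 174.38 / 267.71 = 65.14%.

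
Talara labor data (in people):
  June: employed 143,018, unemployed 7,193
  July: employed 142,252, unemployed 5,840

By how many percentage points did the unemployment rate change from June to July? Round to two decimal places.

The unemployment rate changed by −0.85 percentage points.

June: labor force = 143,018 + 7,193 = 150,211; u = 7,193/150,211 = 4.79%.
July: labor force = 142,252 + 5,840 = 148,092; u = 5,840/148,092 = 3.94%.
Change = 3.94% − 4.79% = −0.85 pp.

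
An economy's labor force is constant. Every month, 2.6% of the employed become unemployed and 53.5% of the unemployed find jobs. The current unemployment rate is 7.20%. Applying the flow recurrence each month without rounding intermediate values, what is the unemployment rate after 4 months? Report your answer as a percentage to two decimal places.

Unemployment rate after four months ≈ 4.73%.

With a fixed labor force, u_{t+1} = u_t + s·(1−u_t) − f·u_t = u_t·(1−s−f) + s.
Here 1−s−f = 0.439 and s = 0.026.
u_1 = 0.072000 × 0.439 + 0.026 = 0.057608.
u_2 = 0.057608 × 0.439 + 0.026 = 0.051290.
u_3 = 0.051290 × 0.439 + 0.026 = 0.048516.
u_4 = 0.048516 × 0.439 + 0.026 = 0.047299.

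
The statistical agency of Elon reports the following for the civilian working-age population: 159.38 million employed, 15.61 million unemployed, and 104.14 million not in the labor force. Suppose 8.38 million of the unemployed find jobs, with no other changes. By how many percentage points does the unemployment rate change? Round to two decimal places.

The unemployment rate changes by −4.79 percentage points.

Initially, labor force = 159.38 + 15.61 = 174.99 million, so u = 15.61/174.99 = 8.92%.
After the change, unemployed falls and employed rises by 8.38; labor force unchanged → E = 167.76, U = 7.23, labor force = 174.99 million.
New unemployment rate = 7.23 / 174.99 = 4.13%.
Change = 4.13% − 8.92% = −4.79 percentage points.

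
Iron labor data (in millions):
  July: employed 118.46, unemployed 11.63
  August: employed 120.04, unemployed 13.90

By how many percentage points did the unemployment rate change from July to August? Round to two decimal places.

The unemployment rate changed by +1.44 percentage points.

July: labor force = 118.46 + 11.63 = 130.09; u = 11.63/130.09 = 8.94%.
August: labor force = 120.04 + 13.90 = 133.94; u = 13.90/133.94 = 10.38%.
Change = 10.38% − 8.94% = +1.44 pp.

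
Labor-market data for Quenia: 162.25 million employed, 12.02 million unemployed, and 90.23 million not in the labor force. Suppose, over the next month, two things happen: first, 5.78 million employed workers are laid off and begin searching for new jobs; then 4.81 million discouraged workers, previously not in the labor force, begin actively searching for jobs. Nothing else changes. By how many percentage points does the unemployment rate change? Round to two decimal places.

Initially, labor force = 162.25 + 12.02 = 174.27 million, so u = 12.02/174.27 = 6.90%.
After the first change, employed falls and unemployed rises by 5.78; labor force unchanged → E = 156.47, U = 17.80, labor force = 174.27 million.
After the second change, unemployed and labor force both rise by 4.81 → E = 156.47, U = 22.61, labor force = 179.08 million.
New unemployment rate = 22.61 / 179.08 = 12.63%.
Change = 12.63% − 6.90% = +5.73 percentage points.

The unemployment rate changes by +5.73 percentage points.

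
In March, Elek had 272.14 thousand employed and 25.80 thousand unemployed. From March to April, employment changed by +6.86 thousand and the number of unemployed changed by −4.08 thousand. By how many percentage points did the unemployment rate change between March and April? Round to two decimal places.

March: labor force = 272.14 + 25.80 = 297.94; u = 25.80/297.94 = 8.66%.
April: labor force = 279.00 + 21.72 = 300.72; u = 21.72/300.72 = 7.22%.
Change = 7.22% − 8.66% = −1.44 pp.

The unemployment rate changed by −1.44 percentage points.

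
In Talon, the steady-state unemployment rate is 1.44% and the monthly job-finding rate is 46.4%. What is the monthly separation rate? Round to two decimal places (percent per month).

Separation rate ≈ 0.68% per month.

From u* = s/(s+f): s = u·f/(1−u).
s = 0.0144 × 46.4 / (1 − 0.0144) = 0.6682 / 0.9856 ≈ 0.68% per month.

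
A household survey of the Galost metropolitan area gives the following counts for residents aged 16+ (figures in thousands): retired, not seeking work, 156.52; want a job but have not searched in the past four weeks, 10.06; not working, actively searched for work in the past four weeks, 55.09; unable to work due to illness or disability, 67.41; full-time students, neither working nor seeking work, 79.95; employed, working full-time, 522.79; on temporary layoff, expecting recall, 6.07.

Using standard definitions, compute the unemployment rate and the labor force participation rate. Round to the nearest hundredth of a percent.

Employed = 522.79 thousand.
Unemployed = 55.09 + 6.07 = 61.16 thousand (jobless and actively searching, or on temporary layoff).
Labor force = 522.79 + 61.16 = 583.95 thousand.
Not in labor force = 156.52 + 10.06 + 67.41 + 79.95 = 313.94 thousand (those not working and not actively searching are outside the labor force — including those who want a job but have given up searching).
Civilian working-age population = 583.95 + 313.94 = 897.89 thousand.
Unemployment rate = 61.16 / 583.95 = 10.47%.
Labor force participation rate = 583.95 / 897.89 = 65.04%.

Unemployment rate ≈ 10.47%; labor force participation rate ≈ 65.04%.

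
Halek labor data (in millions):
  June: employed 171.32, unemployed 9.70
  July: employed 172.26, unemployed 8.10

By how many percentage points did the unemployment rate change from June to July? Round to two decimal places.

The unemployment rate changed by −0.87 percentage points.

June: labor force = 171.32 + 9.70 = 181.02; u = 9.70/181.02 = 5.36%.
July: labor force = 172.26 + 8.10 = 180.36; u = 8.10/180.36 = 4.49%.
Change = 4.49% − 5.36% = −0.87 pp.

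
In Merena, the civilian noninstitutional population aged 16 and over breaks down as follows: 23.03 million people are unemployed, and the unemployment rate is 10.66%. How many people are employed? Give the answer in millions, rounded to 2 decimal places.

Labor force = U / u = 23.03 / 0.1066 ≈ 216.04 million.
Employed = labor force − unemployed = 216.04 − 23.03 = 193.01 million.

About 193.01 million are employed.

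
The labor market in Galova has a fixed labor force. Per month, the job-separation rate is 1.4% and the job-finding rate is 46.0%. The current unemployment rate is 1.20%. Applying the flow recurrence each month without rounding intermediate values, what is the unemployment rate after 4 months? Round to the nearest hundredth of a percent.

Unemployment rate after four months ≈ 2.82%.

With a fixed labor force, u_{t+1} = u_t + s·(1−u_t) − f·u_t = u_t·(1−s−f) + s.
Here 1−s−f = 0.526 and s = 0.014.
u_1 = 0.012000 × 0.526 + 0.014 = 0.020312.
u_2 = 0.020312 × 0.526 + 0.014 = 0.024684.
u_3 = 0.024684 × 0.526 + 0.014 = 0.026984.
u_4 = 0.026984 × 0.526 + 0.014 = 0.028194.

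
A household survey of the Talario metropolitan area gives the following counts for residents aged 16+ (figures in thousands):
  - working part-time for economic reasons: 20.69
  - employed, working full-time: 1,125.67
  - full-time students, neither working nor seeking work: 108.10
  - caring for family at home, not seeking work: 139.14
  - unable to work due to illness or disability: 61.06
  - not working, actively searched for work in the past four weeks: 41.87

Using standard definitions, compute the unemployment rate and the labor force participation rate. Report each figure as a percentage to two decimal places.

Unemployment rate ≈ 3.52%; labor force participation rate ≈ 79.40%.

Employed = 20.69 + 1,125.67 = 1,146.36 thousand (anyone who worked, including part-time for economic reasons, counts as employed).
Unemployed = 41.87 thousand.
Labor force = 1,146.36 + 41.87 = 1,188.23 thousand.
Not in labor force = 108.10 + 139.14 + 61.06 = 308.30 thousand (those not working and not actively searching are outside the labor force).
Civilian working-age population = 1,188.23 + 308.30 = 1,496.53 thousand.
Unemployment rate = 41.87 / 1,188.23 = 3.52%.
Labor force participation rate = 1,188.23 / 1,496.53 = 79.40%.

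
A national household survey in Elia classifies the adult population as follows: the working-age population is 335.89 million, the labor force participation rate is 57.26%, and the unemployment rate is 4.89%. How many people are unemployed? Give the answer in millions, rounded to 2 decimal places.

Labor force = 0.5726 × 335.89 = 192.33 million.
Unemployed = 0.0489 × 192.33 ≈ 9.40 million.

About 9.40 million are unemployed.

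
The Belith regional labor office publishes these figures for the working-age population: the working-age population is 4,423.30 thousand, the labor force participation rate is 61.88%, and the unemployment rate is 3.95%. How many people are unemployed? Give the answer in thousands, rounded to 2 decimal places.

About 108.12 thousand are unemployed.

Labor force = 0.6188 × 4,423.30 = 2,737.14 thousand.
Unemployed = 0.0395 × 2,737.14 ≈ 108.12 thousand.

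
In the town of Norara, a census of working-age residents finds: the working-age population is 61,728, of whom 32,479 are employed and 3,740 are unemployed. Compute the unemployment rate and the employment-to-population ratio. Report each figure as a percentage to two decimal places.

Labor force = employed + unemployed = 32,479 + 3,740 = 36,219.
Unemployment rate = 3,740 / 36,219 = 10.33%.
Employment-population ratio = 32,479 / 61,728 = 52.62%.

Unemployment rate ≈ 10.33%; employment-population ratio ≈ 52.62%.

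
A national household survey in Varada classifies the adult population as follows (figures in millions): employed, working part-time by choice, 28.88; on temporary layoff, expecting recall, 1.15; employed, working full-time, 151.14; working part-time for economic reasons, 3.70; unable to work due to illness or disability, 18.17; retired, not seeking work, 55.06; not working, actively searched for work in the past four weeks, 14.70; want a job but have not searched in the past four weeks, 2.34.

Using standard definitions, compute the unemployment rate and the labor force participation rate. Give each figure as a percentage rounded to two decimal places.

Employed = 28.88 + 151.14 + 3.70 = 183.72 million (anyone who worked, including part-time for economic reasons, counts as employed).
Unemployed = 1.15 + 14.70 = 15.85 million (jobless and actively searching, or on temporary layoff).
Labor force = 183.72 + 15.85 = 199.57 million.
Not in labor force = 18.17 + 55.06 + 2.34 = 75.57 million (those not working and not actively searching are outside the labor force — including those who want a job but have given up searching).
Civilian working-age population = 199.57 + 75.57 = 275.14 million.
Unemployment rate = 15.85 / 199.57 = 7.94%.
Labor force participation rate = 199.57 / 275.14 = 72.53%.

Unemployment rate ≈ 7.94%; labor force participation rate ≈ 72.53%.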